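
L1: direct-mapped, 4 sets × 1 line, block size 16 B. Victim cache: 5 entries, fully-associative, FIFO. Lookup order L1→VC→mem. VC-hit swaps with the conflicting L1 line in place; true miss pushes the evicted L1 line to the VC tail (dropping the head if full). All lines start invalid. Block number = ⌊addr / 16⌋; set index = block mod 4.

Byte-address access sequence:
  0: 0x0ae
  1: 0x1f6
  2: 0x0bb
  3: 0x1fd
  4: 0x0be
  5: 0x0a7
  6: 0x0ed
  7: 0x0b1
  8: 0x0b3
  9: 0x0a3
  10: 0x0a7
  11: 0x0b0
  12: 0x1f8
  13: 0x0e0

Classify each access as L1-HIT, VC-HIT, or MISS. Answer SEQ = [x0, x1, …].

0: 0xae (blk 10, set 2) → MISS  vc=[]
1: 0x1f6 (blk 31, set 3) → MISS  vc=[]
2: 0xbb (blk 11, set 3) → MISS  vc=[31]
3: 0x1fd (blk 31, set 3) → VC-HIT  vc=[11]
4: 0xbe (blk 11, set 3) → VC-HIT  vc=[31]
5: 0xa7 (blk 10, set 2) → L1-HIT  vc=[31]
6: 0xed (blk 14, set 2) → MISS  vc=[31, 10]
7: 0xb1 (blk 11, set 3) → L1-HIT  vc=[31, 10]
8: 0xb3 (blk 11, set 3) → L1-HIT  vc=[31, 10]
9: 0xa3 (blk 10, set 2) → VC-HIT  vc=[31, 14]
10: 0xa7 (blk 10, set 2) → L1-HIT  vc=[31, 14]
11: 0xb0 (blk 11, set 3) → L1-HIT  vc=[31, 14]
12: 0x1f8 (blk 31, set 3) → VC-HIT  vc=[11, 14]
13: 0xe0 (blk 14, set 2) → VC-HIT  vc=[11, 10]

SEQ = [MISS, MISS, MISS, VC-HIT, VC-HIT, L1-HIT, MISS, L1-HIT, L1-HIT, VC-HIT, L1-HIT, L1-HIT, VC-HIT, VC-HIT]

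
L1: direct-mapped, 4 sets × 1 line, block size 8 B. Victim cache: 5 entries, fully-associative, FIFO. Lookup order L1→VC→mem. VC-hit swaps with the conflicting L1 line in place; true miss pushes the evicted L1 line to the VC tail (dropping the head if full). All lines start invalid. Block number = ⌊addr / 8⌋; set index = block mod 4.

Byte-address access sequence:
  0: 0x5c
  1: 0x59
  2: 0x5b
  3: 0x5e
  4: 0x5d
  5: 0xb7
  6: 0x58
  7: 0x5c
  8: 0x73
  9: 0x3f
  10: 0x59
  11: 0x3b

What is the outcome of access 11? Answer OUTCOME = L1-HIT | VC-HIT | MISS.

OUTCOME = VC-HIT

0: 0x5c (blk 11, set 3) → MISS  vc=[]
1: 0x59 (blk 11, set 3) → L1-HIT  vc=[]
2: 0x5b (blk 11, set 3) → L1-HIT  vc=[]
3: 0x5e (blk 11, set 3) → L1-HIT  vc=[]
4: 0x5d (blk 11, set 3) → L1-HIT  vc=[]
5: 0xb7 (blk 22, set 2) → MISS  vc=[]
6: 0x58 (blk 11, set 3) → L1-HIT  vc=[]
7: 0x5c (blk 11, set 3) → L1-HIT  vc=[]
8: 0x73 (blk 14, set 2) → MISS  vc=[22]
9: 0x3f (blk 7, set 3) → MISS  vc=[22, 11]
10: 0x59 (blk 11, set 3) → VC-HIT  vc=[22, 7]
11: 0x3b (blk 7, set 3) → VC-HIT  vc=[22, 11]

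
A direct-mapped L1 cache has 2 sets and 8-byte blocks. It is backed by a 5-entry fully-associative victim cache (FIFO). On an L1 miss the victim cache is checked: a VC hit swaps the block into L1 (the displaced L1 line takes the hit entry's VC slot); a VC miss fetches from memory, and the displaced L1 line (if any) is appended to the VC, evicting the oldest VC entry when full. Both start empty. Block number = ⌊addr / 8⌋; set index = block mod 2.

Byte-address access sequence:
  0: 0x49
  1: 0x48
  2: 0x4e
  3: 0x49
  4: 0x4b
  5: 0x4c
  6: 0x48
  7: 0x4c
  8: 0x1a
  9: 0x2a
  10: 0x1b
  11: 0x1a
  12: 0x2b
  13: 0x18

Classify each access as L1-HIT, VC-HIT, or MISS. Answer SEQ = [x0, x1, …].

  [0] addr=0x49 blk=9 s=1: MISS | VC []
  [1] addr=0x48 blk=9 s=1: L1-HIT | VC []
  [2] addr=0x4e blk=9 s=1: L1-HIT | VC []
  [3] addr=0x49 blk=9 s=1: L1-HIT | VC []
  [4] addr=0x4b blk=9 s=1: L1-HIT | VC []
  [5] addr=0x4c blk=9 s=1: L1-HIT | VC []
  [6] addr=0x48 blk=9 s=1: L1-HIT | VC []
  [7] addr=0x4c blk=9 s=1: L1-HIT | VC []
  [8] addr=0x1a blk=3 s=1: MISS | VC [9]
  [9] addr=0x2a blk=5 s=1: MISS | VC [9, 3]
  [10] addr=0x1b blk=3 s=1: VC-HIT | VC [9, 5]
  [11] addr=0x1a blk=3 s=1: L1-HIT | VC [9, 5]
  [12] addr=0x2b blk=5 s=1: VC-HIT | VC [9, 3]
  [13] addr=0x18 blk=3 s=1: VC-HIT | VC [9, 5]

SEQ = [MISS, L1-HIT, L1-HIT, L1-HIT, L1-HIT, L1-HIT, L1-HIT, L1-HIT, MISS, MISS, VC-HIT, L1-HIT, VC-HIT, VC-HIT]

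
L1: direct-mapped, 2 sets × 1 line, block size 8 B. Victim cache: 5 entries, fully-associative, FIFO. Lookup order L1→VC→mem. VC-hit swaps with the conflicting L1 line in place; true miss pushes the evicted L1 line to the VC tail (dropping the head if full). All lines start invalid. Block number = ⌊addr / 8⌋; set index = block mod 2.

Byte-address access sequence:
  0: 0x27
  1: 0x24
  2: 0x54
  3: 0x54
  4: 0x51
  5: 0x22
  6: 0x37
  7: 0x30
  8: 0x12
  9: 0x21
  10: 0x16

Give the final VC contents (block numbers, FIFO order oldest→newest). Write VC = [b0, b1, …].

VC = [10, 4, 6]

#0 0x27→b4/s0 MISS; vc=[]
#1 0x24→b4/s0 L1-HIT; vc=[]
#2 0x54→b10/s0 MISS; vc=[4]
#3 0x54→b10/s0 L1-HIT; vc=[4]
#4 0x51→b10/s0 L1-HIT; vc=[4]
#5 0x22→b4/s0 VC-HIT; vc=[10]
#6 0x37→b6/s0 MISS; vc=[10,4]
#7 0x30→b6/s0 L1-HIT; vc=[10,4]
#8 0x12→b2/s0 MISS; vc=[10,4,6]
#9 0x21→b4/s0 VC-HIT; vc=[10,2,6]
#10 0x16→b2/s0 VC-HIT; vc=[10,4,6]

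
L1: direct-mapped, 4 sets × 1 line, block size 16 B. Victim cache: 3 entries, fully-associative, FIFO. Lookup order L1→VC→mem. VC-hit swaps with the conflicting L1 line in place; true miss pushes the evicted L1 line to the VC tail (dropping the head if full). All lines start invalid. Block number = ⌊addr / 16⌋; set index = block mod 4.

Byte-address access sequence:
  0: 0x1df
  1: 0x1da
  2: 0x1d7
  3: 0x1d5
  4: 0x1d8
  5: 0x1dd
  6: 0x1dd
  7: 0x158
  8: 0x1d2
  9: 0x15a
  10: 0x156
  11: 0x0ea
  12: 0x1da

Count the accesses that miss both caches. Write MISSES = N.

#0 0x1df→b29/s1 MISS; vc=[]
#1 0x1da→b29/s1 L1-HIT; vc=[]
#2 0x1d7→b29/s1 L1-HIT; vc=[]
#3 0x1d5→b29/s1 L1-HIT; vc=[]
#4 0x1d8→b29/s1 L1-HIT; vc=[]
#5 0x1dd→b29/s1 L1-HIT; vc=[]
#6 0x1dd→b29/s1 L1-HIT; vc=[]
#7 0x158→b21/s1 MISS; vc=[29]
#8 0x1d2→b29/s1 VC-HIT; vc=[21]
#9 0x15a→b21/s1 VC-HIT; vc=[29]
#10 0x156→b21/s1 L1-HIT; vc=[29]
#11 0xea→b14/s2 MISS; vc=[29]
#12 0x1da→b29/s1 VC-HIT; vc=[21]

MISSES = 3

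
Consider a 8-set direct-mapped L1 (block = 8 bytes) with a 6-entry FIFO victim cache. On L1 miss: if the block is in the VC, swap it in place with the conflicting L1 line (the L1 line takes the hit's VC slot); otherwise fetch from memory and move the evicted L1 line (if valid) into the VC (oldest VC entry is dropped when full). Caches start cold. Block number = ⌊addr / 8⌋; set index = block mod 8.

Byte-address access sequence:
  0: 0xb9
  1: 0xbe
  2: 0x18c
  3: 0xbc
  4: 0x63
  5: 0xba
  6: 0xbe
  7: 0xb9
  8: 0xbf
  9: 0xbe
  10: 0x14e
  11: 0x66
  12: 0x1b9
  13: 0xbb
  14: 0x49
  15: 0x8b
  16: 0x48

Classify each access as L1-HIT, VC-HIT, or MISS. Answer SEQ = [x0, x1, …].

  [0] addr=0xb9 blk=23 s=7: MISS | VC []
  [1] addr=0xbe blk=23 s=7: L1-HIT | VC []
  [2] addr=0x18c blk=49 s=1: MISS | VC []
  [3] addr=0xbc blk=23 s=7: L1-HIT | VC []
  [4] addr=0x63 blk=12 s=4: MISS | VC []
  [5] addr=0xba blk=23 s=7: L1-HIT | VC []
  [6] addr=0xbe blk=23 s=7: L1-HIT | VC []
  [7] addr=0xb9 blk=23 s=7: L1-HIT | VC []
  [8] addr=0xbf blk=23 s=7: L1-HIT | VC []
  [9] addr=0xbe blk=23 s=7: L1-HIT | VC []
  [10] addr=0x14e blk=41 s=1: MISS | VC [49]
  [11] addr=0x66 blk=12 s=4: L1-HIT | VC [49]
  [12] addr=0x1b9 blk=55 s=7: MISS | VC [49, 23]
  [13] addr=0xbb blk=23 s=7: VC-HIT | VC [49, 55]
  [14] addr=0x49 blk=9 s=1: MISS | VC [49, 55, 41]
  [15] addr=0x8b blk=17 s=1: MISS | VC [49, 55, 41, 9]
  [16] addr=0x48 blk=9 s=1: VC-HIT | VC [49, 55, 41, 17]

SEQ = [MISS, L1-HIT, MISS, L1-HIT, MISS, L1-HIT, L1-HIT, L1-HIT, L1-HIT, L1-HIT, MISS, L1-HIT, MISS, VC-HIT, MISS, MISS, VC-HIT]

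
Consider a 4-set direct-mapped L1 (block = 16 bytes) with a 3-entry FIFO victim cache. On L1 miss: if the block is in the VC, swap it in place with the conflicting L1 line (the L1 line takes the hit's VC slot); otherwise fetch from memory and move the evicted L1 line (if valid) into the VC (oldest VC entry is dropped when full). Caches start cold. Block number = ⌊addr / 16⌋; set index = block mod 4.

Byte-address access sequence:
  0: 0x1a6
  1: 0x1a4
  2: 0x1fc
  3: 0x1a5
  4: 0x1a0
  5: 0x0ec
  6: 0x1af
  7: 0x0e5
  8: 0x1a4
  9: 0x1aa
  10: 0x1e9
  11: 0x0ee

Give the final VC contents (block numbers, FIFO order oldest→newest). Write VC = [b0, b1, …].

VC = [30, 26]

0: 0x1a6 (blk 26, set 2) → MISS  vc=[]
1: 0x1a4 (blk 26, set 2) → L1-HIT  vc=[]
2: 0x1fc (blk 31, set 3) → MISS  vc=[]
3: 0x1a5 (blk 26, set 2) → L1-HIT  vc=[]
4: 0x1a0 (blk 26, set 2) → L1-HIT  vc=[]
5: 0xec (blk 14, set 2) → MISS  vc=[26]
6: 0x1af (blk 26, set 2) → VC-HIT  vc=[14]
7: 0xe5 (blk 14, set 2) → VC-HIT  vc=[26]
8: 0x1a4 (blk 26, set 2) → VC-HIT  vc=[14]
9: 0x1aa (blk 26, set 2) → L1-HIT  vc=[14]
10: 0x1e9 (blk 30, set 2) → MISS  vc=[14, 26]
11: 0xee (blk 14, set 2) → VC-HIT  vc=[30, 26]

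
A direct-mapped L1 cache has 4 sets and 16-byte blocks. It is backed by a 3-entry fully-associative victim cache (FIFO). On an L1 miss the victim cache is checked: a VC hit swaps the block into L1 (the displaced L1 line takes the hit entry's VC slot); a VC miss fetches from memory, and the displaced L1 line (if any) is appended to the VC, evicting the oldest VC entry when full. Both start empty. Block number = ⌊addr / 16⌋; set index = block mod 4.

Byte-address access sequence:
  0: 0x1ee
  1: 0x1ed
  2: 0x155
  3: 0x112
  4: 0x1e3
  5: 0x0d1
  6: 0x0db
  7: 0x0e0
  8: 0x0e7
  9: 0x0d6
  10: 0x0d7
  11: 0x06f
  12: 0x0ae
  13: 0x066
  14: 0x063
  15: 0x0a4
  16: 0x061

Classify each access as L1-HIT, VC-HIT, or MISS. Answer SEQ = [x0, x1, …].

SEQ = [MISS, L1-HIT, MISS, MISS, L1-HIT, MISS, L1-HIT, MISS, L1-HIT, L1-HIT, L1-HIT, MISS, MISS, VC-HIT, L1-HIT, VC-HIT, VC-HIT]

#0 0x1ee→b30/s2 MISS; vc=[]
#1 0x1ed→b30/s2 L1-HIT; vc=[]
#2 0x155→b21/s1 MISS; vc=[]
#3 0x112→b17/s1 MISS; vc=[21]
#4 0x1e3→b30/s2 L1-HIT; vc=[21]
#5 0xd1→b13/s1 MISS; vc=[21,17]
#6 0xdb→b13/s1 L1-HIT; vc=[21,17]
#7 0xe0→b14/s2 MISS; vc=[21,17,30]
#8 0xe7→b14/s2 L1-HIT; vc=[21,17,30]
#9 0xd6→b13/s1 L1-HIT; vc=[21,17,30]
#10 0xd7→b13/s1 L1-HIT; vc=[21,17,30]
#11 0x6f→b6/s2 MISS; vc=[17,30,14]
#12 0xae→b10/s2 MISS; vc=[30,14,6]
#13 0x66→b6/s2 VC-HIT; vc=[30,14,10]
#14 0x63→b6/s2 L1-HIT; vc=[30,14,10]
#15 0xa4→b10/s2 VC-HIT; vc=[30,14,6]
#16 0x61→b6/s2 VC-HIT; vc=[30,14,10]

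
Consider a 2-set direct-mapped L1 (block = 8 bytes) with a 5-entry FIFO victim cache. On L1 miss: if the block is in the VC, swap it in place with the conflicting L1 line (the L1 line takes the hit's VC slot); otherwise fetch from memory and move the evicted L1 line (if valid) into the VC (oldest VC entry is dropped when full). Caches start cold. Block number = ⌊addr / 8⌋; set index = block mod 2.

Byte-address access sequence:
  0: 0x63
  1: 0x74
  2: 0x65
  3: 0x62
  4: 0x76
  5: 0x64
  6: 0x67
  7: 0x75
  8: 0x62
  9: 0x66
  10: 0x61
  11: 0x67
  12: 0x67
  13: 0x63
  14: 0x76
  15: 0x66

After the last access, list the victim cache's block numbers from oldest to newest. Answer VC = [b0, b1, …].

0: 0x63 (blk 12, set 0) → MISS  vc=[]
1: 0x74 (blk 14, set 0) → MISS  vc=[12]
2: 0x65 (blk 12, set 0) → VC-HIT  vc=[14]
3: 0x62 (blk 12, set 0) → L1-HIT  vc=[14]
4: 0x76 (blk 14, set 0) → VC-HIT  vc=[12]
5: 0x64 (blk 12, set 0) → VC-HIT  vc=[14]
6: 0x67 (blk 12, set 0) → L1-HIT  vc=[14]
7: 0x75 (blk 14, set 0) → VC-HIT  vc=[12]
8: 0x62 (blk 12, set 0) → VC-HIT  vc=[14]
9: 0x66 (blk 12, set 0) → L1-HIT  vc=[14]
10: 0x61 (blk 12, set 0) → L1-HIT  vc=[14]
11: 0x67 (blk 12, set 0) → L1-HIT  vc=[14]
12: 0x67 (blk 12, set 0) → L1-HIT  vc=[14]
13: 0x63 (blk 12, set 0) → L1-HIT  vc=[14]
14: 0x76 (blk 14, set 0) → VC-HIT  vc=[12]
15: 0x66 (blk 12, set 0) → VC-HIT  vc=[14]

VC = [14]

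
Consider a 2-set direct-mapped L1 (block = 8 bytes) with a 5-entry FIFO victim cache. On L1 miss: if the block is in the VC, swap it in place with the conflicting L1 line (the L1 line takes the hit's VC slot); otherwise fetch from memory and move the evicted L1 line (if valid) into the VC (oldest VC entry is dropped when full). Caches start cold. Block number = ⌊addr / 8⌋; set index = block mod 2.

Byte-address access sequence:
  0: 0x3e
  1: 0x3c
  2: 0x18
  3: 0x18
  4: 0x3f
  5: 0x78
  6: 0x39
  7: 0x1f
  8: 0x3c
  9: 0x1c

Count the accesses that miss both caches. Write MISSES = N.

0: 0x3e (blk 7, set 1) → MISS  vc=[]
1: 0x3c (blk 7, set 1) → L1-HIT  vc=[]
2: 0x18 (blk 3, set 1) → MISS  vc=[7]
3: 0x18 (blk 3, set 1) → L1-HIT  vc=[7]
4: 0x3f (blk 7, set 1) → VC-HIT  vc=[3]
5: 0x78 (blk 15, set 1) → MISS  vc=[3, 7]
6: 0x39 (blk 7, set 1) → VC-HIT  vc=[3, 15]
7: 0x1f (blk 3, set 1) → VC-HIT  vc=[7, 15]
8: 0x3c (blk 7, set 1) → VC-HIT  vc=[3, 15]
9: 0x1c (blk 3, set 1) → VC-HIT  vc=[7, 15]

MISSES = 3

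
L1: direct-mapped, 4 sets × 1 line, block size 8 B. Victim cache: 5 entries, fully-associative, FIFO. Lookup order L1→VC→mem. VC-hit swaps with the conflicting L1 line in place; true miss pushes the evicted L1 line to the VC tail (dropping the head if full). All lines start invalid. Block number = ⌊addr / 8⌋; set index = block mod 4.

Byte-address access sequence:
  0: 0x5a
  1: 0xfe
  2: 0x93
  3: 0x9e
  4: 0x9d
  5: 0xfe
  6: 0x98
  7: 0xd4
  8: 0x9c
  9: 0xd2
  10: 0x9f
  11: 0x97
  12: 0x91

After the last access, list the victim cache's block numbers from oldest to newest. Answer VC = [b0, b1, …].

VC = [11, 31, 26]

#0 0x5a→b11/s3 MISS; vc=[]
#1 0xfe→b31/s3 MISS; vc=[11]
#2 0x93→b18/s2 MISS; vc=[11]
#3 0x9e→b19/s3 MISS; vc=[11,31]
#4 0x9d→b19/s3 L1-HIT; vc=[11,31]
#5 0xfe→b31/s3 VC-HIT; vc=[11,19]
#6 0x98→b19/s3 VC-HIT; vc=[11,31]
#7 0xd4→b26/s2 MISS; vc=[11,31,18]
#8 0x9c→b19/s3 L1-HIT; vc=[11,31,18]
#9 0xd2→b26/s2 L1-HIT; vc=[11,31,18]
#10 0x9f→b19/s3 L1-HIT; vc=[11,31,18]
#11 0x97→b18/s2 VC-HIT; vc=[11,31,26]
#12 0x91→b18/s2 L1-HIT; vc=[11,31,26]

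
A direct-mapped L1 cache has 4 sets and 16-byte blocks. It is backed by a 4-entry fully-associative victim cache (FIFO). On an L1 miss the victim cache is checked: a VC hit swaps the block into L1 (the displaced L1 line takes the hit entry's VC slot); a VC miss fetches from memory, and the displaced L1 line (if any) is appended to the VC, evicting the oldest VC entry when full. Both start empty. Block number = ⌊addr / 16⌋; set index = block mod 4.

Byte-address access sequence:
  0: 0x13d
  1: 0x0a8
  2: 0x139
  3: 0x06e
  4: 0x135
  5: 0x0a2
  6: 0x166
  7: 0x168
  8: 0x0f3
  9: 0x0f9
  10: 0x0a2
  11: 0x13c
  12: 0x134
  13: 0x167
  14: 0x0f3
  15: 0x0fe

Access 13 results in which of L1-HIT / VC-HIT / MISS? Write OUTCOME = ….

OUTCOME = VC-HIT

  [0] addr=0x13d blk=19 s=3: MISS | VC []
  [1] addr=0xa8 blk=10 s=2: MISS | VC []
  [2] addr=0x139 blk=19 s=3: L1-HIT | VC []
  [3] addr=0x6e blk=6 s=2: MISS | VC [10]
  [4] addr=0x135 blk=19 s=3: L1-HIT | VC [10]
  [5] addr=0xa2 blk=10 s=2: VC-HIT | VC [6]
  [6] addr=0x166 blk=22 s=2: MISS | VC [6, 10]
  [7] addr=0x168 blk=22 s=2: L1-HIT | VC [6, 10]
  [8] addr=0xf3 blk=15 s=3: MISS | VC [6, 10, 19]
  [9] addr=0xf9 blk=15 s=3: L1-HIT | VC [6, 10, 19]
  [10] addr=0xa2 blk=10 s=2: VC-HIT | VC [6, 22, 19]
  [11] addr=0x13c blk=19 s=3: VC-HIT | VC [6, 22, 15]
  [12] addr=0x134 blk=19 s=3: L1-HIT | VC [6, 22, 15]
  [13] addr=0x167 blk=22 s=2: VC-HIT | VC [6, 10, 15]
  [14] addr=0xf3 blk=15 s=3: VC-HIT | VC [6, 10, 19]
  [15] addr=0xfe blk=15 s=3: L1-HIT | VC [6, 10, 19]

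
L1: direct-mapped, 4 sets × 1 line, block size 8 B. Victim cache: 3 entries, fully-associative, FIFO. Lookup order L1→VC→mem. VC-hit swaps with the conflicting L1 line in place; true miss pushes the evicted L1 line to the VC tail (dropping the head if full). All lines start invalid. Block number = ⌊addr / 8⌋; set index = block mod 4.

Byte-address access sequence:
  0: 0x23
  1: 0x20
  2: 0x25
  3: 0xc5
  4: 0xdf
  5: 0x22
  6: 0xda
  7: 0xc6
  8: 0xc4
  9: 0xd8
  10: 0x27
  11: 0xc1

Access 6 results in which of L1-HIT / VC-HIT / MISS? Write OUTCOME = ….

OUTCOME = L1-HIT

0: 0x23 (blk 4, set 0) → MISS  vc=[]
1: 0x20 (blk 4, set 0) → L1-HIT  vc=[]
2: 0x25 (blk 4, set 0) → L1-HIT  vc=[]
3: 0xc5 (blk 24, set 0) → MISS  vc=[4]
4: 0xdf (blk 27, set 3) → MISS  vc=[4]
5: 0x22 (blk 4, set 0) → VC-HIT  vc=[24]
6: 0xda (blk 27, set 3) → L1-HIT  vc=[24]
7: 0xc6 (blk 24, set 0) → VC-HIT  vc=[4]
8: 0xc4 (blk 24, set 0) → L1-HIT  vc=[4]
9: 0xd8 (blk 27, set 3) → L1-HIT  vc=[4]
10: 0x27 (blk 4, set 0) → VC-HIT  vc=[24]
11: 0xc1 (blk 24, set 0) → VC-HIT  vc=[4]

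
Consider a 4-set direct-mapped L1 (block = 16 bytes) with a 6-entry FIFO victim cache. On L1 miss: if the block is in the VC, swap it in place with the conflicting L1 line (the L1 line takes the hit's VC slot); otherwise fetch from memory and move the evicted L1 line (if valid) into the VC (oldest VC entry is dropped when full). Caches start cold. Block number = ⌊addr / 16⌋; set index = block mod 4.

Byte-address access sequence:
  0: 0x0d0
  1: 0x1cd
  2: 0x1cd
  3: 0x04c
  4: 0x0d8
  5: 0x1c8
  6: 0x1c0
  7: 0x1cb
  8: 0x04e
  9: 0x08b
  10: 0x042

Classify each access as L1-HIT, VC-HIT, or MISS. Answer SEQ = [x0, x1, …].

SEQ = [MISS, MISS, L1-HIT, MISS, L1-HIT, VC-HIT, L1-HIT, L1-HIT, VC-HIT, MISS, VC-HIT]

#0 0xd0→b13/s1 MISS; vc=[]
#1 0x1cd→b28/s0 MISS; vc=[]
#2 0x1cd→b28/s0 L1-HIT; vc=[]
#3 0x4c→b4/s0 MISS; vc=[28]
#4 0xd8→b13/s1 L1-HIT; vc=[28]
#5 0x1c8→b28/s0 VC-HIT; vc=[4]
#6 0x1c0→b28/s0 L1-HIT; vc=[4]
#7 0x1cb→b28/s0 L1-HIT; vc=[4]
#8 0x4e→b4/s0 VC-HIT; vc=[28]
#9 0x8b→b8/s0 MISS; vc=[28,4]
#10 0x42→b4/s0 VC-HIT; vc=[28,8]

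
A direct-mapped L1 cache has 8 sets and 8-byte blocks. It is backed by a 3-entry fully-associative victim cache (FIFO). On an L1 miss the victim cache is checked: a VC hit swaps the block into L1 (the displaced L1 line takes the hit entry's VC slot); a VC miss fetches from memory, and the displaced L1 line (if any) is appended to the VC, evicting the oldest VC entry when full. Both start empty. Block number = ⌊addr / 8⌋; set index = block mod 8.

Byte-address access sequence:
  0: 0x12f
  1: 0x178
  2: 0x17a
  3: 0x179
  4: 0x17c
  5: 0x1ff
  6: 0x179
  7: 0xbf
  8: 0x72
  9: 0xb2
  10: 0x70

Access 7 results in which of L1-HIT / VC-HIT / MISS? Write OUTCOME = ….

0: 0x12f (blk 37, set 5) → MISS  vc=[]
1: 0x178 (blk 47, set 7) → MISS  vc=[]
2: 0x17a (blk 47, set 7) → L1-HIT  vc=[]
3: 0x179 (blk 47, set 7) → L1-HIT  vc=[]
4: 0x17c (blk 47, set 7) → L1-HIT  vc=[]
5: 0x1ff (blk 63, set 7) → MISS  vc=[47]
6: 0x179 (blk 47, set 7) → VC-HIT  vc=[63]
7: 0xbf (blk 23, set 7) → MISS  vc=[63, 47]
8: 0x72 (blk 14, set 6) → MISS  vc=[63, 47]
9: 0xb2 (blk 22, set 6) → MISS  vc=[63, 47, 14]
10: 0x70 (blk 14, set 6) → VC-HIT  vc=[63, 47, 22]

OUTCOME = MISS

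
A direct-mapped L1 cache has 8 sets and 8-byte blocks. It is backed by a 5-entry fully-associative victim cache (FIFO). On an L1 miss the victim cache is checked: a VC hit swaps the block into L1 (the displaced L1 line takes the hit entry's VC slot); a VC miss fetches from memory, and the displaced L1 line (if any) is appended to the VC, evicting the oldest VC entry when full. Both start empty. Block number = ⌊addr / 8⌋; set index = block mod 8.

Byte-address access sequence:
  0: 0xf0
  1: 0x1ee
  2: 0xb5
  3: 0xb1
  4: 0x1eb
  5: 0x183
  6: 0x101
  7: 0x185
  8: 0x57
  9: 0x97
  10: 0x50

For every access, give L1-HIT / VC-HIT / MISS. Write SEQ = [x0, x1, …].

SEQ = [MISS, MISS, MISS, L1-HIT, L1-HIT, MISS, MISS, VC-HIT, MISS, MISS, VC-HIT]

#0 0xf0→b30/s6 MISS; vc=[]
#1 0x1ee→b61/s5 MISS; vc=[]
#2 0xb5→b22/s6 MISS; vc=[30]
#3 0xb1→b22/s6 L1-HIT; vc=[30]
#4 0x1eb→b61/s5 L1-HIT; vc=[30]
#5 0x183→b48/s0 MISS; vc=[30]
#6 0x101→b32/s0 MISS; vc=[30,48]
#7 0x185→b48/s0 VC-HIT; vc=[30,32]
#8 0x57→b10/s2 MISS; vc=[30,32]
#9 0x97→b18/s2 MISS; vc=[30,32,10]
#10 0x50→b10/s2 VC-HIT; vc=[30,32,18]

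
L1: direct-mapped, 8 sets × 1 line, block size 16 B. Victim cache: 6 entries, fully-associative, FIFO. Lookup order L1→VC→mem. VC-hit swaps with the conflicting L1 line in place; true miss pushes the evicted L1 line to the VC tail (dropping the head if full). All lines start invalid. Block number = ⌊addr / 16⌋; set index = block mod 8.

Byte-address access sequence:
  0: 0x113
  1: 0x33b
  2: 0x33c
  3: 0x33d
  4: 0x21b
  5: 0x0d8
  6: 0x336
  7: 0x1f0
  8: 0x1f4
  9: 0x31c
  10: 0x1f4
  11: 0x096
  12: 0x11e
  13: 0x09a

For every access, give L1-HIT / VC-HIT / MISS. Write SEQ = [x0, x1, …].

#0 0x113→b17/s1 MISS; vc=[]
#1 0x33b→b51/s3 MISS; vc=[]
#2 0x33c→b51/s3 L1-HIT; vc=[]
#3 0x33d→b51/s3 L1-HIT; vc=[]
#4 0x21b→b33/s1 MISS; vc=[17]
#5 0xd8→b13/s5 MISS; vc=[17]
#6 0x336→b51/s3 L1-HIT; vc=[17]
#7 0x1f0→b31/s7 MISS; vc=[17]
#8 0x1f4→b31/s7 L1-HIT; vc=[17]
#9 0x31c→b49/s1 MISS; vc=[17,33]
#10 0x1f4→b31/s7 L1-HIT; vc=[17,33]
#11 0x96→b9/s1 MISS; vc=[17,33,49]
#12 0x11e→b17/s1 VC-HIT; vc=[9,33,49]
#13 0x9a→b9/s1 VC-HIT; vc=[17,33,49]

SEQ = [MISS, MISS, L1-HIT, L1-HIT, MISS, MISS, L1-HIT, MISS, L1-HIT, MISS, L1-HIT, MISS, VC-HIT, VC-HIT]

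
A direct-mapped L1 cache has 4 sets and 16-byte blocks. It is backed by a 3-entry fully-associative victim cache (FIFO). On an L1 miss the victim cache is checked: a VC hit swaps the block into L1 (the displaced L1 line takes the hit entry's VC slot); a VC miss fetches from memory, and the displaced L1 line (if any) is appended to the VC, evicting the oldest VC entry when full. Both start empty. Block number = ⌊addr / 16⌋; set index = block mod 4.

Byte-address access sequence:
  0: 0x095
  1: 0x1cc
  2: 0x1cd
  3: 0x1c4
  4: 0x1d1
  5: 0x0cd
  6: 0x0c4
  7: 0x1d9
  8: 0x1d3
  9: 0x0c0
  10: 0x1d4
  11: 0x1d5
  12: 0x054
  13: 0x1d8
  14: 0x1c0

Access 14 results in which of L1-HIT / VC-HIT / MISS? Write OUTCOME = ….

OUTCOME = VC-HIT

0: 0x95 (blk 9, set 1) → MISS  vc=[]
1: 0x1cc (blk 28, set 0) → MISS  vc=[]
2: 0x1cd (blk 28, set 0) → L1-HIT  vc=[]
3: 0x1c4 (blk 28, set 0) → L1-HIT  vc=[]
4: 0x1d1 (blk 29, set 1) → MISS  vc=[9]
5: 0xcd (blk 12, set 0) → MISS  vc=[9, 28]
6: 0xc4 (blk 12, set 0) → L1-HIT  vc=[9, 28]
7: 0x1d9 (blk 29, set 1) → L1-HIT  vc=[9, 28]
8: 0x1d3 (blk 29, set 1) → L1-HIT  vc=[9, 28]
9: 0xc0 (blk 12, set 0) → L1-HIT  vc=[9, 28]
10: 0x1d4 (blk 29, set 1) → L1-HIT  vc=[9, 28]
11: 0x1d5 (blk 29, set 1) → L1-HIT  vc=[9, 28]
12: 0x54 (blk 5, set 1) → MISS  vc=[9, 28, 29]
13: 0x1d8 (blk 29, set 1) → VC-HIT  vc=[9, 28, 5]
14: 0x1c0 (blk 28, set 0) → VC-HIT  vc=[9, 12, 5]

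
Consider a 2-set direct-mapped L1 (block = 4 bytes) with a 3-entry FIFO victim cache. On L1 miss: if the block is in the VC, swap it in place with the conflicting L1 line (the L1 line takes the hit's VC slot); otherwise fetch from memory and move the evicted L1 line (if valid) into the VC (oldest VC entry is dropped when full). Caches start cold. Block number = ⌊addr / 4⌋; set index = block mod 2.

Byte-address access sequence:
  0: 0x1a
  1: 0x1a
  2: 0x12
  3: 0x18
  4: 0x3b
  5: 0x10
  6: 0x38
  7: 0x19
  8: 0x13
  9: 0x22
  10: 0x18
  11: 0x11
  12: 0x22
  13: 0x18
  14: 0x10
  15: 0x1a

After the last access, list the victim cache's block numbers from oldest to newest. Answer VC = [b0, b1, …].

#0 0x1a→b6/s0 MISS; vc=[]
#1 0x1a→b6/s0 L1-HIT; vc=[]
#2 0x12→b4/s0 MISS; vc=[6]
#3 0x18→b6/s0 VC-HIT; vc=[4]
#4 0x3b→b14/s0 MISS; vc=[4,6]
#5 0x10→b4/s0 VC-HIT; vc=[14,6]
#6 0x38→b14/s0 VC-HIT; vc=[4,6]
#7 0x19→b6/s0 VC-HIT; vc=[4,14]
#8 0x13→b4/s0 VC-HIT; vc=[6,14]
#9 0x22→b8/s0 MISS; vc=[6,14,4]
#10 0x18→b6/s0 VC-HIT; vc=[8,14,4]
#11 0x11→b4/s0 VC-HIT; vc=[8,14,6]
#12 0x22→b8/s0 VC-HIT; vc=[4,14,6]
#13 0x18→b6/s0 VC-HIT; vc=[4,14,8]
#14 0x10→b4/s0 VC-HIT; vc=[6,14,8]
#15 0x1a→b6/s0 VC-HIT; vc=[4,14,8]

VC = [4, 14, 8]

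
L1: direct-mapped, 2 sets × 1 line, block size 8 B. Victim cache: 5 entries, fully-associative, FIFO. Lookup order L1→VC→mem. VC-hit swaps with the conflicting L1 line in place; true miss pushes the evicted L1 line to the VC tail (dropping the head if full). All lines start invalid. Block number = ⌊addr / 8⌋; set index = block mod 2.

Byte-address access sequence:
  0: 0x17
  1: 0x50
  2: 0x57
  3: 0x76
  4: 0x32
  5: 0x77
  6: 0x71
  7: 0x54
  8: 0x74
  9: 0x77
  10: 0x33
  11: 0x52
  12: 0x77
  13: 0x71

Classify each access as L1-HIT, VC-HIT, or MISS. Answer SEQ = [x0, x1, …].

SEQ = [MISS, MISS, L1-HIT, MISS, MISS, VC-HIT, L1-HIT, VC-HIT, VC-HIT, L1-HIT, VC-HIT, VC-HIT, VC-HIT, L1-HIT]

#0 0x17→b2/s0 MISS; vc=[]
#1 0x50→b10/s0 MISS; vc=[2]
#2 0x57→b10/s0 L1-HIT; vc=[2]
#3 0x76→b14/s0 MISS; vc=[2,10]
#4 0x32→b6/s0 MISS; vc=[2,10,14]
#5 0x77→b14/s0 VC-HIT; vc=[2,10,6]
#6 0x71→b14/s0 L1-HIT; vc=[2,10,6]
#7 0x54→b10/s0 VC-HIT; vc=[2,14,6]
#8 0x74→b14/s0 VC-HIT; vc=[2,10,6]
#9 0x77→b14/s0 L1-HIT; vc=[2,10,6]
#10 0x33→b6/s0 VC-HIT; vc=[2,10,14]
#11 0x52→b10/s0 VC-HIT; vc=[2,6,14]
#12 0x77→b14/s0 VC-HIT; vc=[2,6,10]
#13 0x71→b14/s0 L1-HIT; vc=[2,6,10]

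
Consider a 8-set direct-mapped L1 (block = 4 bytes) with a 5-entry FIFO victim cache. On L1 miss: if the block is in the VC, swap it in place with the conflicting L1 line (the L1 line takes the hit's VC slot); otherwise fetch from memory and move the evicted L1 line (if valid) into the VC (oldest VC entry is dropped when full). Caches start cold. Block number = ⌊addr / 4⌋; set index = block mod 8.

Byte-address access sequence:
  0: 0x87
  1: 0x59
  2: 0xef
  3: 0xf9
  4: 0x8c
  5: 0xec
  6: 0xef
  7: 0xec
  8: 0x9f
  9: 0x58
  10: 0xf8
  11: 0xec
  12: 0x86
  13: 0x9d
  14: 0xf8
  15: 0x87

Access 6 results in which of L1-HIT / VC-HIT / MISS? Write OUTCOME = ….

#0 0x87→b33/s1 MISS; vc=[]
#1 0x59→b22/s6 MISS; vc=[]
#2 0xef→b59/s3 MISS; vc=[]
#3 0xf9→b62/s6 MISS; vc=[22]
#4 0x8c→b35/s3 MISS; vc=[22,59]
#5 0xec→b59/s3 VC-HIT; vc=[22,35]
#6 0xef→b59/s3 L1-HIT; vc=[22,35]
#7 0xec→b59/s3 L1-HIT; vc=[22,35]
#8 0x9f→b39/s7 MISS; vc=[22,35]
#9 0x58→b22/s6 VC-HIT; vc=[62,35]
#10 0xf8→b62/s6 VC-HIT; vc=[22,35]
#11 0xec→b59/s3 L1-HIT; vc=[22,35]
#12 0x86→b33/s1 L1-HIT; vc=[22,35]
#13 0x9d→b39/s7 L1-HIT; vc=[22,35]
#14 0xf8→b62/s6 L1-HIT; vc=[22,35]
#15 0x87→b33/s1 L1-HIT; vc=[22,35]

OUTCOME = L1-HIT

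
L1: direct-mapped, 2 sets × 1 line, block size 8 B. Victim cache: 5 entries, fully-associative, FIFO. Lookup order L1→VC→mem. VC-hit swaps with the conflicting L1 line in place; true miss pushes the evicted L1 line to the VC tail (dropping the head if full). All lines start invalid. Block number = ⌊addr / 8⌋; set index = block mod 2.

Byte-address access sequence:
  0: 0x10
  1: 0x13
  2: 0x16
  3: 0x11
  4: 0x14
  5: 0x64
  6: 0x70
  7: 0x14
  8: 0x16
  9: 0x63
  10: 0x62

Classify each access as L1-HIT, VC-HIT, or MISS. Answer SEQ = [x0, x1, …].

SEQ = [MISS, L1-HIT, L1-HIT, L1-HIT, L1-HIT, MISS, MISS, VC-HIT, L1-HIT, VC-HIT, L1-HIT]

#0 0x10→b2/s0 MISS; vc=[]
#1 0x13→b2/s0 L1-HIT; vc=[]
#2 0x16→b2/s0 L1-HIT; vc=[]
#3 0x11→b2/s0 L1-HIT; vc=[]
#4 0x14→b2/s0 L1-HIT; vc=[]
#5 0x64→b12/s0 MISS; vc=[2]
#6 0x70→b14/s0 MISS; vc=[2,12]
#7 0x14→b2/s0 VC-HIT; vc=[14,12]
#8 0x16→b2/s0 L1-HIT; vc=[14,12]
#9 0x63→b12/s0 VC-HIT; vc=[14,2]
#10 0x62→b12/s0 L1-HIT; vc=[14,2]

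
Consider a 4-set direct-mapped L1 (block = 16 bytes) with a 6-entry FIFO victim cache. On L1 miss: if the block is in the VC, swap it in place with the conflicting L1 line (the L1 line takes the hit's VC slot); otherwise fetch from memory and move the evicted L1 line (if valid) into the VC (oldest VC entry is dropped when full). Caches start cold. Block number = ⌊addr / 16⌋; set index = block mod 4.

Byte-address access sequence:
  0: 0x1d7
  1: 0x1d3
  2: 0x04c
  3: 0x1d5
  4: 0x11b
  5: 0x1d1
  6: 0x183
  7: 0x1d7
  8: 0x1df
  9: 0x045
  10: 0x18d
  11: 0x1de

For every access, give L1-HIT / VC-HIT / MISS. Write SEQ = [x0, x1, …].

SEQ = [MISS, L1-HIT, MISS, L1-HIT, MISS, VC-HIT, MISS, L1-HIT, L1-HIT, VC-HIT, VC-HIT, L1-HIT]

  [0] addr=0x1d7 blk=29 s=1: MISS | VC []
  [1] addr=0x1d3 blk=29 s=1: L1-HIT | VC []
  [2] addr=0x4c blk=4 s=0: MISS | VC []
  [3] addr=0x1d5 blk=29 s=1: L1-HIT | VC []
  [4] addr=0x11b blk=17 s=1: MISS | VC [29]
  [5] addr=0x1d1 blk=29 s=1: VC-HIT | VC [17]
  [6] addr=0x183 blk=24 s=0: MISS | VC [17, 4]
  [7] addr=0x1d7 blk=29 s=1: L1-HIT | VC [17, 4]
  [8] addr=0x1df blk=29 s=1: L1-HIT | VC [17, 4]
  [9] addr=0x45 blk=4 s=0: VC-HIT | VC [17, 24]
  [10] addr=0x18d blk=24 s=0: VC-HIT | VC [17, 4]
  [11] addr=0x1de blk=29 s=1: L1-HIT | VC [17, 4]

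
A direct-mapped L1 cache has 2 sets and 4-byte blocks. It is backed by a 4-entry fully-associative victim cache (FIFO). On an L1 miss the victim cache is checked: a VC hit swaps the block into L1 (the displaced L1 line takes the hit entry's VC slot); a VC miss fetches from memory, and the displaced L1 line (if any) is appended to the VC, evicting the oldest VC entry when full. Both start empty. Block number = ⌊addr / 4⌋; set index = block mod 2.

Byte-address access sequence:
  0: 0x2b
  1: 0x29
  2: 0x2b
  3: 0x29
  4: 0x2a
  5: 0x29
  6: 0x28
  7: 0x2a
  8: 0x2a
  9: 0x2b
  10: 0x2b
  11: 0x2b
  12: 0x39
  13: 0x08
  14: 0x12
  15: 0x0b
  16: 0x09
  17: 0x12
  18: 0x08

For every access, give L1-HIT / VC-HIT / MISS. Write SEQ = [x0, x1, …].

#0 0x2b→b10/s0 MISS; vc=[]
#1 0x29→b10/s0 L1-HIT; vc=[]
#2 0x2b→b10/s0 L1-HIT; vc=[]
#3 0x29→b10/s0 L1-HIT; vc=[]
#4 0x2a→b10/s0 L1-HIT; vc=[]
#5 0x29→b10/s0 L1-HIT; vc=[]
#6 0x28→b10/s0 L1-HIT; vc=[]
#7 0x2a→b10/s0 L1-HIT; vc=[]
#8 0x2a→b10/s0 L1-HIT; vc=[]
#9 0x2b→b10/s0 L1-HIT; vc=[]
#10 0x2b→b10/s0 L1-HIT; vc=[]
#11 0x2b→b10/s0 L1-HIT; vc=[]
#12 0x39→b14/s0 MISS; vc=[10]
#13 0x8→b2/s0 MISS; vc=[10,14]
#14 0x12→b4/s0 MISS; vc=[10,14,2]
#15 0xb→b2/s0 VC-HIT; vc=[10,14,4]
#16 0x9→b2/s0 L1-HIT; vc=[10,14,4]
#17 0x12→b4/s0 VC-HIT; vc=[10,14,2]
#18 0x8→b2/s0 VC-HIT; vc=[10,14,4]

SEQ = [MISS, L1-HIT, L1-HIT, L1-HIT, L1-HIT, L1-HIT, L1-HIT, L1-HIT, L1-HIT, L1-HIT, L1-HIT, L1-HIT, MISS, MISS, MISS, VC-HIT, L1-HIT, VC-HIT, VC-HIT]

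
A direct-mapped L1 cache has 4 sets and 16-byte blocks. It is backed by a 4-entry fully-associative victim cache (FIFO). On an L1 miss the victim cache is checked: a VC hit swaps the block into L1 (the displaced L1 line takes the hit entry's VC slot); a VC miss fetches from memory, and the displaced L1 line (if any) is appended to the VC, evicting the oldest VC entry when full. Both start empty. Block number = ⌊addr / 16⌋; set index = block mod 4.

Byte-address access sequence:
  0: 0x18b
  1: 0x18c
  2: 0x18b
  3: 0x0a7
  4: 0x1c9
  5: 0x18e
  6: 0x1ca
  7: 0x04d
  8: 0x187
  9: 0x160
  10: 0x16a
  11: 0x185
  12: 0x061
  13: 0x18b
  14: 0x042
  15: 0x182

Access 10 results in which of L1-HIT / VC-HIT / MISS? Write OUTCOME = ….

OUTCOME = L1-HIT

0: 0x18b (blk 24, set 0) → MISS  vc=[]
1: 0x18c (blk 24, set 0) → L1-HIT  vc=[]
2: 0x18b (blk 24, set 0) → L1-HIT  vc=[]
3: 0xa7 (blk 10, set 2) → MISS  vc=[]
4: 0x1c9 (blk 28, set 0) → MISS  vc=[24]
5: 0x18e (blk 24, set 0) → VC-HIT  vc=[28]
6: 0x1ca (blk 28, set 0) → VC-HIT  vc=[24]
7: 0x4d (blk 4, set 0) → MISS  vc=[24, 28]
8: 0x187 (blk 24, set 0) → VC-HIT  vc=[4, 28]
9: 0x160 (blk 22, set 2) → MISS  vc=[4, 28, 10]
10: 0x16a (blk 22, set 2) → L1-HIT  vc=[4, 28, 10]
11: 0x185 (blk 24, set 0) → L1-HIT  vc=[4, 28, 10]
12: 0x61 (blk 6, set 2) → MISS  vc=[4, 28, 10, 22]
13: 0x18b (blk 24, set 0) → L1-HIT  vc=[4, 28, 10, 22]
14: 0x42 (blk 4, set 0) → VC-HIT  vc=[24, 28, 10, 22]
15: 0x182 (blk 24, set 0) → VC-HIT  vc=[4, 28, 10, 22]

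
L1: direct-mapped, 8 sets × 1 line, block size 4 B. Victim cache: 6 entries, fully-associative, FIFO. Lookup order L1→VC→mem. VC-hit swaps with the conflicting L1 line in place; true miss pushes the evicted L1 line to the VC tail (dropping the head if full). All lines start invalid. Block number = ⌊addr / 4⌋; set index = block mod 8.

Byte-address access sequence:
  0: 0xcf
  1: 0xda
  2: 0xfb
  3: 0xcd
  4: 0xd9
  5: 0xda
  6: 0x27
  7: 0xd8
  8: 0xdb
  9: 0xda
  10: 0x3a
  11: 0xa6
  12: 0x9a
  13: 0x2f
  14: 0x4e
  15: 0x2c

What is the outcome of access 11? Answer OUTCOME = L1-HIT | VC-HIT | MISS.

0: 0xcf (blk 51, set 3) → MISS  vc=[]
1: 0xda (blk 54, set 6) → MISS  vc=[]
2: 0xfb (blk 62, set 6) → MISS  vc=[54]
3: 0xcd (blk 51, set 3) → L1-HIT  vc=[54]
4: 0xd9 (blk 54, set 6) → VC-HIT  vc=[62]
5: 0xda (blk 54, set 6) → L1-HIT  vc=[62]
6: 0x27 (blk 9, set 1) → MISS  vc=[62]
7: 0xd8 (blk 54, set 6) → L1-HIT  vc=[62]
8: 0xdb (blk 54, set 6) → L1-HIT  vc=[62]
9: 0xda (blk 54, set 6) → L1-HIT  vc=[62]
10: 0x3a (blk 14, set 6) → MISS  vc=[62, 54]
11: 0xa6 (blk 41, set 1) → MISS  vc=[62, 54, 9]
12: 0x9a (blk 38, set 6) → MISS  vc=[62, 54, 9, 14]
13: 0x2f (blk 11, set 3) → MISS  vc=[62, 54, 9, 14, 51]
14: 0x4e (blk 19, set 3) → MISS  vc=[62, 54, 9, 14, 51, 11]
15: 0x2c (blk 11, set 3) → VC-HIT  vc=[62, 54, 9, 14, 51, 19]

OUTCOME = MISS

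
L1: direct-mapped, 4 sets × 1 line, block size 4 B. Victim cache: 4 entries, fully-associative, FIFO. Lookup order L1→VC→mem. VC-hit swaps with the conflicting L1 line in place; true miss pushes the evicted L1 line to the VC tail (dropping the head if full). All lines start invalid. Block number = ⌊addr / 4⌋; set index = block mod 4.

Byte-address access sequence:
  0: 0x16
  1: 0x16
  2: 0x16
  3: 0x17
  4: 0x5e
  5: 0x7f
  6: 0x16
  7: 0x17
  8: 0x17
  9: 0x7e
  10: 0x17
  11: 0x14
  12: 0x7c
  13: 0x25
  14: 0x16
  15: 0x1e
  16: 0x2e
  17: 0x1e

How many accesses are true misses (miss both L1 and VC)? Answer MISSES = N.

MISSES = 6

#0 0x16→b5/s1 MISS; vc=[]
#1 0x16→b5/s1 L1-HIT; vc=[]
#2 0x16→b5/s1 L1-HIT; vc=[]
#3 0x17→b5/s1 L1-HIT; vc=[]
#4 0x5e→b23/s3 MISS; vc=[]
#5 0x7f→b31/s3 MISS; vc=[23]
#6 0x16→b5/s1 L1-HIT; vc=[23]
#7 0x17→b5/s1 L1-HIT; vc=[23]
#8 0x17→b5/s1 L1-HIT; vc=[23]
#9 0x7e→b31/s3 L1-HIT; vc=[23]
#10 0x17→b5/s1 L1-HIT; vc=[23]
#11 0x14→b5/s1 L1-HIT; vc=[23]
#12 0x7c→b31/s3 L1-HIT; vc=[23]
#13 0x25→b9/s1 MISS; vc=[23,5]
#14 0x16→b5/s1 VC-HIT; vc=[23,9]
#15 0x1e→b7/s3 MISS; vc=[23,9,31]
#16 0x2e→b11/s3 MISS; vc=[23,9,31,7]
#17 0x1e→b7/s3 VC-HIT; vc=[23,9,31,11]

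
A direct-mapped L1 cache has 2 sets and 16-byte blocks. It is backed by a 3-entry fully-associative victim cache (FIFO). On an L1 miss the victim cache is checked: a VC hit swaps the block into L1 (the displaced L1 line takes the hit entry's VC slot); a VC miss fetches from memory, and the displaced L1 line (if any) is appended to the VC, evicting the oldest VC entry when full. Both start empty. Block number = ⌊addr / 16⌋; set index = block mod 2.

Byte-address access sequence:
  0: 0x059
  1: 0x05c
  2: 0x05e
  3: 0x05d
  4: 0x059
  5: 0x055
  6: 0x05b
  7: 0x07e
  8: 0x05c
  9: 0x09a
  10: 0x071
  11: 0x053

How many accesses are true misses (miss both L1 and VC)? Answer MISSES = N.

MISSES = 3

#0 0x59→b5/s1 MISS; vc=[]
#1 0x5c→b5/s1 L1-HIT; vc=[]
#2 0x5e→b5/s1 L1-HIT; vc=[]
#3 0x5d→b5/s1 L1-HIT; vc=[]
#4 0x59→b5/s1 L1-HIT; vc=[]
#5 0x55→b5/s1 L1-HIT; vc=[]
#6 0x5b→b5/s1 L1-HIT; vc=[]
#7 0x7e→b7/s1 MISS; vc=[5]
#8 0x5c→b5/s1 VC-HIT; vc=[7]
#9 0x9a→b9/s1 MISS; vc=[7,5]
#10 0x71→b7/s1 VC-HIT; vc=[9,5]
#11 0x53→b5/s1 VC-HIT; vc=[9,7]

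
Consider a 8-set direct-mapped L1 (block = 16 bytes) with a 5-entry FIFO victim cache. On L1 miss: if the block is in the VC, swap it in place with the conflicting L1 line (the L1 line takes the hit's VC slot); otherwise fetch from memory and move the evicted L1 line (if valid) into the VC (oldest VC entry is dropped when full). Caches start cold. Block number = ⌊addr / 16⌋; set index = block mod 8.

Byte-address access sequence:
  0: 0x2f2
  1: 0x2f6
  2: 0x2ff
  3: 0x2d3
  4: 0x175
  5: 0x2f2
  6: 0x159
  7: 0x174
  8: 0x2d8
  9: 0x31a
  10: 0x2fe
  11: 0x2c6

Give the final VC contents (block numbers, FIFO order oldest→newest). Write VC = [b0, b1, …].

VC = [23, 21]

#0 0x2f2→b47/s7 MISS; vc=[]
#1 0x2f6→b47/s7 L1-HIT; vc=[]
#2 0x2ff→b47/s7 L1-HIT; vc=[]
#3 0x2d3→b45/s5 MISS; vc=[]
#4 0x175→b23/s7 MISS; vc=[47]
#5 0x2f2→b47/s7 VC-HIT; vc=[23]
#6 0x159→b21/s5 MISS; vc=[23,45]
#7 0x174→b23/s7 VC-HIT; vc=[47,45]
#8 0x2d8→b45/s5 VC-HIT; vc=[47,21]
#9 0x31a→b49/s1 MISS; vc=[47,21]
#10 0x2fe→b47/s7 VC-HIT; vc=[23,21]
#11 0x2c6→b44/s4 MISS; vc=[23,21]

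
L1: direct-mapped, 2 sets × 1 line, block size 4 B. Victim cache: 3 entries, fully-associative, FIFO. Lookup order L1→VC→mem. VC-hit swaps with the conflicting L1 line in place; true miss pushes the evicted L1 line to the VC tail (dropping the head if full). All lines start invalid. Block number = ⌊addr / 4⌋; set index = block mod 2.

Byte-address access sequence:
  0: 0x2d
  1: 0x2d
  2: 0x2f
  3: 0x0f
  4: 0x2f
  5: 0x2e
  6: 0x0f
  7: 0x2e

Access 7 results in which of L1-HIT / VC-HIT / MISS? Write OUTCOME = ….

OUTCOME = VC-HIT

#0 0x2d→b11/s1 MISS; vc=[]
#1 0x2d→b11/s1 L1-HIT; vc=[]
#2 0x2f→b11/s1 L1-HIT; vc=[]
#3 0xf→b3/s1 MISS; vc=[11]
#4 0x2f→b11/s1 VC-HIT; vc=[3]
#5 0x2e→b11/s1 L1-HIT; vc=[3]
#6 0xf→b3/s1 VC-HIT; vc=[11]
#7 0x2e→b11/s1 VC-HIT; vc=[3]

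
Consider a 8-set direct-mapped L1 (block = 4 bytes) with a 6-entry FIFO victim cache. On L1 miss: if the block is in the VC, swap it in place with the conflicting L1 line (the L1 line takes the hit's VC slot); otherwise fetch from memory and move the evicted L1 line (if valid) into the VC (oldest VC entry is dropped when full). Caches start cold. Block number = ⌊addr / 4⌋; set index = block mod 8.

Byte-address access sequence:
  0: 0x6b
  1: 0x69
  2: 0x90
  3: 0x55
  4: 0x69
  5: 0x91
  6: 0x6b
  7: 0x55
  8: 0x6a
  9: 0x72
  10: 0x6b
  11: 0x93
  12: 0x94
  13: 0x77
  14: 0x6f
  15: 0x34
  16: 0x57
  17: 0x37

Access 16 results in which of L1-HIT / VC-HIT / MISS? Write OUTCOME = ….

#0 0x6b→b26/s2 MISS; vc=[]
#1 0x69→b26/s2 L1-HIT; vc=[]
#2 0x90→b36/s4 MISS; vc=[]
#3 0x55→b21/s5 MISS; vc=[]
#4 0x69→b26/s2 L1-HIT; vc=[]
#5 0x91→b36/s4 L1-HIT; vc=[]
#6 0x6b→b26/s2 L1-HIT; vc=[]
#7 0x55→b21/s5 L1-HIT; vc=[]
#8 0x6a→b26/s2 L1-HIT; vc=[]
#9 0x72→b28/s4 MISS; vc=[36]
#10 0x6b→b26/s2 L1-HIT; vc=[36]
#11 0x93→b36/s4 VC-HIT; vc=[28]
#12 0x94→b37/s5 MISS; vc=[28,21]
#13 0x77→b29/s5 MISS; vc=[28,21,37]
#14 0x6f→b27/s3 MISS; vc=[28,21,37]
#15 0x34→b13/s5 MISS; vc=[28,21,37,29]
#16 0x57→b21/s5 VC-HIT; vc=[28,13,37,29]
#17 0x37→b13/s5 VC-HIT; vc=[28,21,37,29]

OUTCOME = VC-HIT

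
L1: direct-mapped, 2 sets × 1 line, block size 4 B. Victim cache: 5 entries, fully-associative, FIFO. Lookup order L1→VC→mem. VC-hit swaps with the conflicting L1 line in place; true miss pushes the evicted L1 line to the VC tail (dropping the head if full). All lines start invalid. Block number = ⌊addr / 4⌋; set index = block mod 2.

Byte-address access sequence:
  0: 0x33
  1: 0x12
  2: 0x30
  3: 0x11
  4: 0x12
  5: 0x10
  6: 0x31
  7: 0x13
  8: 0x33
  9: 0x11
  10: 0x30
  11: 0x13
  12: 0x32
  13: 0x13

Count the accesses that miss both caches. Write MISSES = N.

  [0] addr=0x33 blk=12 s=0: MISS | VC []
  [1] addr=0x12 blk=4 s=0: MISS | VC [12]
  [2] addr=0x30 blk=12 s=0: VC-HIT | VC [4]
  [3] addr=0x11 blk=4 s=0: VC-HIT | VC [12]
  [4] addr=0x12 blk=4 s=0: L1-HIT | VC [12]
  [5] addr=0x10 blk=4 s=0: L1-HIT | VC [12]
  [6] addr=0x31 blk=12 s=0: VC-HIT | VC [4]
  [7] addr=0x13 blk=4 s=0: VC-HIT | VC [12]
  [8] addr=0x33 blk=12 s=0: VC-HIT | VC [4]
  [9] addr=0x11 blk=4 s=0: VC-HIT | VC [12]
  [10] addr=0x30 blk=12 s=0: VC-HIT | VC [4]
  [11] addr=0x13 blk=4 s=0: VC-HIT | VC [12]
  [12] addr=0x32 blk=12 s=0: VC-HIT | VC [4]
  [13] addr=0x13 blk=4 s=0: VC-HIT | VC [12]

MISSES = 2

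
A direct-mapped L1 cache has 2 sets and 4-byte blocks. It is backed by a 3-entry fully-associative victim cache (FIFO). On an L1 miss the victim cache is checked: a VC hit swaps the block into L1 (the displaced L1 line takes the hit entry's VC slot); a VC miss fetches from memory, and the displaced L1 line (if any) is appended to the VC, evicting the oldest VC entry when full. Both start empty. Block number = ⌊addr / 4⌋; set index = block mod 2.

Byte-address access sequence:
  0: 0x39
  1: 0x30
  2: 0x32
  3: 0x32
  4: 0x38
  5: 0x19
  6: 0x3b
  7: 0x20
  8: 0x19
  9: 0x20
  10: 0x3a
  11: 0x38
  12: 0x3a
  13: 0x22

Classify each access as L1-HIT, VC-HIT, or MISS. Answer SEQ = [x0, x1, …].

SEQ = [MISS, MISS, L1-HIT, L1-HIT, VC-HIT, MISS, VC-HIT, MISS, VC-HIT, VC-HIT, VC-HIT, L1-HIT, L1-HIT, VC-HIT]

  [0] addr=0x39 blk=14 s=0: MISS | VC []
  [1] addr=0x30 blk=12 s=0: MISS | VC [14]
  [2] addr=0x32 blk=12 s=0: L1-HIT | VC [14]
  [3] addr=0x32 blk=12 s=0: L1-HIT | VC [14]
  [4] addr=0x38 blk=14 s=0: VC-HIT | VC [12]
  [5] addr=0x19 blk=6 s=0: MISS | VC [12, 14]
  [6] addr=0x3b blk=14 s=0: VC-HIT | VC [12, 6]
  [7] addr=0x20 blk=8 s=0: MISS | VC [12, 6, 14]
  [8] addr=0x19 blk=6 s=0: VC-HIT | VC [12, 8, 14]
  [9] addr=0x20 blk=8 s=0: VC-HIT | VC [12, 6, 14]
  [10] addr=0x3a blk=14 s=0: VC-HIT | VC [12, 6, 8]
  [11] addr=0x38 blk=14 s=0: L1-HIT | VC [12, 6, 8]
  [12] addr=0x3a blk=14 s=0: L1-HIT | VC [12, 6, 8]
  [13] addr=0x22 blk=8 s=0: VC-HIT | VC [12, 6, 14]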